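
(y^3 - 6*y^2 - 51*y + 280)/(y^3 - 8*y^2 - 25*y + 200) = (y + 7)/(y + 5)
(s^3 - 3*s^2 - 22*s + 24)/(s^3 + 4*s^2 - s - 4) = (s - 6)/(s + 1)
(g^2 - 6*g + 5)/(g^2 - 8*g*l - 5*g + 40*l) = (g - 1)/(g - 8*l)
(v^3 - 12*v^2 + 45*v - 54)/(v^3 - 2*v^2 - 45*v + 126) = (v - 3)/(v + 7)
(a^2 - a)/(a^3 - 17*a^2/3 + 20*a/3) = 3*(a - 1)/(3*a^2 - 17*a + 20)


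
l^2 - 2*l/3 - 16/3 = (l - 8/3)*(l + 2)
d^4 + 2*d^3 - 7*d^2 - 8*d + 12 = (d - 2)*(d - 1)*(d + 2)*(d + 3)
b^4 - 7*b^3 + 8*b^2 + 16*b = b*(b - 4)^2*(b + 1)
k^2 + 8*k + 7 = (k + 1)*(k + 7)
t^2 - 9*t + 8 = (t - 8)*(t - 1)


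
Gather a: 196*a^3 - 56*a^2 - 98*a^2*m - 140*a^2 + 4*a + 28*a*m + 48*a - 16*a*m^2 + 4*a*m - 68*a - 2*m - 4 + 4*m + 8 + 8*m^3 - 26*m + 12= 196*a^3 + a^2*(-98*m - 196) + a*(-16*m^2 + 32*m - 16) + 8*m^3 - 24*m + 16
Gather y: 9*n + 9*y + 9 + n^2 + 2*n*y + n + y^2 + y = n^2 + 10*n + y^2 + y*(2*n + 10) + 9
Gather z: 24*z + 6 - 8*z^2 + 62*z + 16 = -8*z^2 + 86*z + 22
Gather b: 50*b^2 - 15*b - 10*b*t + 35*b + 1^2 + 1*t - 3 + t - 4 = 50*b^2 + b*(20 - 10*t) + 2*t - 6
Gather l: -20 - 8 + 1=-27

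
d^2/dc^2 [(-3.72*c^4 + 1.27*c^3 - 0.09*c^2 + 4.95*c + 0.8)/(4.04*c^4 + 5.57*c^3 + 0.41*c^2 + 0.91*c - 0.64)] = (208.877696*c^9 + 28.1571840000003*c^8 + 1108.844256*c^7 + 1811.005864*c^6 + 1466.963988*c^5 + 319.18134*c^4 + 281.464128*c^3 + 238.843392*c^2 + 29.816352*c + 7.436832)/(65.939264*c^12 + 272.733936*c^11 + 396.097356*c^10 + 272.723549*c^9 + 131.725815*c^8 + 10.14012*c^7 - 43.353889*c^6 - 8.59032*c^5 - 13.803645*c^4 + 6.165283*c^3 - 1.086144*c^2 + 1.118208*c - 0.262144)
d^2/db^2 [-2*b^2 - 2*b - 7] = -4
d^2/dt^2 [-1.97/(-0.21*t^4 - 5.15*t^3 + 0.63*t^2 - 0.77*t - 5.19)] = ((-4.9644*t^2 - 60.873*t + 2.4822)*(0.21*t^4 + 5.15*t^3 - 0.63*t^2 + 0.77*t + 5.19) + 1.97*(0.84*t^3 + 15.45*t^2 - 1.26*t + 0.77)*(1.68*t^3 + 30.9*t^2 - 2.52*t + 1.54))/(0.21*t^4 + 5.15*t^3 - 0.63*t^2 + 0.77*t + 5.19)^3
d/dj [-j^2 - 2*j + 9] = -2*j - 2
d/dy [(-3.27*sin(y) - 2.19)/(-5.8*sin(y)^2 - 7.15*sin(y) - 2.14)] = (-25.404*sin(y) + 9.483*cos(2*y) - 18.1437)*cos(y)/(5.8*sin(y)^2 + 7.15*sin(y) + 2.14)^2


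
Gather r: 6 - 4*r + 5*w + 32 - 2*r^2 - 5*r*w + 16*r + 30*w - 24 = -2*r^2 + r*(12 - 5*w) + 35*w + 14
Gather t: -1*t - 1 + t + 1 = 0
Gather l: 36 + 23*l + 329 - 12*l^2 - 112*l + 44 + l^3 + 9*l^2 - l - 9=l^3 - 3*l^2 - 90*l + 400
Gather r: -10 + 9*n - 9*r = 9*n - 9*r - 10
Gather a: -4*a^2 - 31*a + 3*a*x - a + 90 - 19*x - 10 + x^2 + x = -4*a^2 + a*(3*x - 32) + x^2 - 18*x + 80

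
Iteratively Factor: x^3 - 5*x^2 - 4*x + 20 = (x + 2)*(x^2 - 7*x + 10) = (x - 5)*(x + 2)*(x - 2)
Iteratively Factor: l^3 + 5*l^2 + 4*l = (l + 4)*(l^2 + l) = l*(l + 4)*(l + 1)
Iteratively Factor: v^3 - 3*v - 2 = (v + 1)*(v^2 - v - 2) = (v + 1)^2*(v - 2)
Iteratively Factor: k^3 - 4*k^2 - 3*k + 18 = (k - 3)*(k^2 - k - 6) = (k - 3)*(k + 2)*(k - 3)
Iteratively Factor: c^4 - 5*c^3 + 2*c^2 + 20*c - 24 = (c - 2)*(c^3 - 3*c^2 - 4*c + 12) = (c - 2)^2*(c^2 - c - 6) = (c - 3)*(c - 2)^2*(c + 2)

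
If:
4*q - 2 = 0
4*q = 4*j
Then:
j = 1/2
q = 1/2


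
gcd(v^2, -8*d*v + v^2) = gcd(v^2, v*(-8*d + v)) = v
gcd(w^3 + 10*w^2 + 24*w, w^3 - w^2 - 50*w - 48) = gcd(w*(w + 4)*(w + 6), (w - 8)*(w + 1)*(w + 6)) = w + 6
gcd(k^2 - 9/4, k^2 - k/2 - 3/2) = k - 3/2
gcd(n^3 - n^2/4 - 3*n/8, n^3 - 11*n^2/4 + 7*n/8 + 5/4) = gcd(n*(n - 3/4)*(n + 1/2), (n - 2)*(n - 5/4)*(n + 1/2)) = n + 1/2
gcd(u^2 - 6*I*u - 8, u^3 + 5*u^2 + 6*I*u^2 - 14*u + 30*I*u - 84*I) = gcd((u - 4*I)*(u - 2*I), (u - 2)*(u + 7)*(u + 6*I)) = 1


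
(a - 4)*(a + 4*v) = a^2 + 4*a*v - 4*a - 16*v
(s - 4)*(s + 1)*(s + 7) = s^3 + 4*s^2 - 25*s - 28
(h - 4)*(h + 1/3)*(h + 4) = h^3 + h^2/3 - 16*h - 16/3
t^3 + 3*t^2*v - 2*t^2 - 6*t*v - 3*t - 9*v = (t - 3)*(t + 1)*(t + 3*v)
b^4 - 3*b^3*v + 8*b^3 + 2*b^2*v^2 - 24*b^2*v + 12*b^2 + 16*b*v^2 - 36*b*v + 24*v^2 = (b + 2)*(b + 6)*(b - 2*v)*(b - v)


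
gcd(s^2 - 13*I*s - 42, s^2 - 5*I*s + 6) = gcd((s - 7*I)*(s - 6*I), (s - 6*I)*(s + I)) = s - 6*I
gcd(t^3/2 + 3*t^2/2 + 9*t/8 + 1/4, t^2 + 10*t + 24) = 1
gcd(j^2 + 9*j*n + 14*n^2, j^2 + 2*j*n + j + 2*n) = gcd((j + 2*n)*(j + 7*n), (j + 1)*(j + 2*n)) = j + 2*n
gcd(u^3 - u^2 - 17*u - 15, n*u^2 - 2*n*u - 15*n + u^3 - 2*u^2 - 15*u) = u^2 - 2*u - 15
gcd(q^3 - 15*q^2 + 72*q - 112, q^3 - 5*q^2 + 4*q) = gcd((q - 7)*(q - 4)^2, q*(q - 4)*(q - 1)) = q - 4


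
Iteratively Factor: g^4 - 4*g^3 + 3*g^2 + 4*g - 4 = (g - 2)*(g^3 - 2*g^2 - g + 2) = (g - 2)*(g + 1)*(g^2 - 3*g + 2) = (g - 2)*(g - 1)*(g + 1)*(g - 2)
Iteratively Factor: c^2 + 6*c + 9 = (c + 3)*(c + 3)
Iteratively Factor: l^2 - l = (l - 1)*(l)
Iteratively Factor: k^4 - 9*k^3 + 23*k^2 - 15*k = (k - 5)*(k^3 - 4*k^2 + 3*k) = k*(k - 5)*(k^2 - 4*k + 3) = k*(k - 5)*(k - 1)*(k - 3)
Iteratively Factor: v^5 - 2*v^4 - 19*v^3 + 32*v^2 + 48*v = (v)*(v^4 - 2*v^3 - 19*v^2 + 32*v + 48) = v*(v - 3)*(v^3 + v^2 - 16*v - 16) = v*(v - 3)*(v + 4)*(v^2 - 3*v - 4) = v*(v - 4)*(v - 3)*(v + 4)*(v + 1)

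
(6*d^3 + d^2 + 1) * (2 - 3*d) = -18*d^4 + 9*d^3 + 2*d^2 - 3*d + 2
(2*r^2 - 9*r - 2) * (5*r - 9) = 10*r^3 - 63*r^2 + 71*r + 18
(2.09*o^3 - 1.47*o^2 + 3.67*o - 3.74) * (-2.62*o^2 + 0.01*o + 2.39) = -5.4758*o^5 + 3.8723*o^4 - 4.635*o^3 + 6.3222*o^2 + 8.7339*o - 8.9386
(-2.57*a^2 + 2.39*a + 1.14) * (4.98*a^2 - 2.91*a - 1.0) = -12.7986*a^4 + 19.3809*a^3 + 1.2923*a^2 - 5.7074*a - 1.14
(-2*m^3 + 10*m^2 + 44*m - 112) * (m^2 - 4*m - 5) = -2*m^5 + 18*m^4 + 14*m^3 - 338*m^2 + 228*m + 560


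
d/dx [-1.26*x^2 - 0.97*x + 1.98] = -2.52*x - 0.97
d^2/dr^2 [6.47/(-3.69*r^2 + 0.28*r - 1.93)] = (176.192334*r^2 - 13.369608*r - 6.47*(7.38*r - 0.28)*(14.76*r - 0.56) + 92.154798)/(3.69*r^2 - 0.28*r + 1.93)^3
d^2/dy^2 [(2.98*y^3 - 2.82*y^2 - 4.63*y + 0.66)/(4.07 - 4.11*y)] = (-100.676916*y^3 + 299.091276*y^2 - 296.180412*y + 226.026966)/(69.426531*y^3 - 206.252541*y^2 + 204.245217*y - 67.419143)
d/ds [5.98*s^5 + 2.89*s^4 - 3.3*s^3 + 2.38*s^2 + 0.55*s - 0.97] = 29.9*s^4 + 11.56*s^3 - 9.9*s^2 + 4.76*s + 0.55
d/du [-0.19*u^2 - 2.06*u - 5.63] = -0.38*u - 2.06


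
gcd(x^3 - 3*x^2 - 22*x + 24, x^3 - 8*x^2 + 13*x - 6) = x^2 - 7*x + 6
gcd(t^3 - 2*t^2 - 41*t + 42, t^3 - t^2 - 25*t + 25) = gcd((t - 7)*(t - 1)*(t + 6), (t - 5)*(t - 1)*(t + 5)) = t - 1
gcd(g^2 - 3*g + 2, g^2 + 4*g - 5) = g - 1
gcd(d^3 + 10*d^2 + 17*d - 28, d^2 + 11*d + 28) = d^2 + 11*d + 28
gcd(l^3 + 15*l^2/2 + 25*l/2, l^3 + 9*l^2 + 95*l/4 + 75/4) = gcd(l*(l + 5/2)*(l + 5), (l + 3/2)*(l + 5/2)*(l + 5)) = l^2 + 15*l/2 + 25/2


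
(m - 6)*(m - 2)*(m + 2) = m^3 - 6*m^2 - 4*m + 24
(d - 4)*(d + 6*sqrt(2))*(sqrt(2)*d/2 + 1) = sqrt(2)*d^3/2 - 2*sqrt(2)*d^2 + 7*d^2 - 28*d + 6*sqrt(2)*d - 24*sqrt(2)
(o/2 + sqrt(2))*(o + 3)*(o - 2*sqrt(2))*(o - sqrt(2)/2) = o^4/2 - sqrt(2)*o^3/4 + 3*o^3/2 - 4*o^2 - 3*sqrt(2)*o^2/4 - 12*o + 2*sqrt(2)*o + 6*sqrt(2)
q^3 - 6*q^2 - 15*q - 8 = (q - 8)*(q + 1)^2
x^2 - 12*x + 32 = (x - 8)*(x - 4)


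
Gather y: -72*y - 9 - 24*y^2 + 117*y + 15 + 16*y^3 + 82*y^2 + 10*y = 16*y^3 + 58*y^2 + 55*y + 6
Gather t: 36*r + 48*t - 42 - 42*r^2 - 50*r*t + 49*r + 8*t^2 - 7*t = -42*r^2 + 85*r + 8*t^2 + t*(41 - 50*r) - 42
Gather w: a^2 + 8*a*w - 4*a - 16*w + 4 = a^2 - 4*a + w*(8*a - 16) + 4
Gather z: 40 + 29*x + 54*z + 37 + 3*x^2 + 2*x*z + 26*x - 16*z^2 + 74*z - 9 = 3*x^2 + 55*x - 16*z^2 + z*(2*x + 128) + 68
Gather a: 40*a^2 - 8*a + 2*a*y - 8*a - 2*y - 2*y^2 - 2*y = 40*a^2 + a*(2*y - 16) - 2*y^2 - 4*y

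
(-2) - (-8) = 6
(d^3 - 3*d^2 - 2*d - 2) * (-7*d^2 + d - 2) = -7*d^5 + 22*d^4 + 9*d^3 + 18*d^2 + 2*d + 4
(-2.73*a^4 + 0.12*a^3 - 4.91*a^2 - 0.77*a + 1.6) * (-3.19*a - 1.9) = 8.7087*a^5 + 4.8042*a^4 + 15.4349*a^3 + 11.7853*a^2 - 3.641*a - 3.04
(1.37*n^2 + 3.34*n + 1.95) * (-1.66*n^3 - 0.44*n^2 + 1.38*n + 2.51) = -2.2742*n^5 - 6.1472*n^4 - 2.816*n^3 + 7.1899*n^2 + 11.0744*n + 4.8945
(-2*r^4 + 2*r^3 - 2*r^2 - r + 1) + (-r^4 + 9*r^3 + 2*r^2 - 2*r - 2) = -3*r^4 + 11*r^3 - 3*r - 1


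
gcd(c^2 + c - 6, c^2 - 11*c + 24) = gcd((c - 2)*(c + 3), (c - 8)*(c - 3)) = 1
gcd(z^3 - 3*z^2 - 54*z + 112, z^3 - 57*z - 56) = z^2 - z - 56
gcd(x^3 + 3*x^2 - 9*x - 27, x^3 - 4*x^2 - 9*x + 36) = x^2 - 9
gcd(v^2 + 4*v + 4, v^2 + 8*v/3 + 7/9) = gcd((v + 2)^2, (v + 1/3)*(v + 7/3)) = 1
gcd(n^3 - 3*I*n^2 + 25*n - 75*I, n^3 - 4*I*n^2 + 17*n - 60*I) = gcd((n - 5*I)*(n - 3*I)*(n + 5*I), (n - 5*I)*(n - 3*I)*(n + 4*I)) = n^2 - 8*I*n - 15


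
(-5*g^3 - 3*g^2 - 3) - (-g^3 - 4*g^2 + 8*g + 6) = -4*g^3 + g^2 - 8*g - 9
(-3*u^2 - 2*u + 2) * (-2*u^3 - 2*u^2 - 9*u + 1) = 6*u^5 + 10*u^4 + 27*u^3 + 11*u^2 - 20*u + 2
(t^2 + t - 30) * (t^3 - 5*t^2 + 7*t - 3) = t^5 - 4*t^4 - 28*t^3 + 154*t^2 - 213*t + 90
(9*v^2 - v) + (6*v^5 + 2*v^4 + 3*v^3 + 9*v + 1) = 6*v^5 + 2*v^4 + 3*v^3 + 9*v^2 + 8*v + 1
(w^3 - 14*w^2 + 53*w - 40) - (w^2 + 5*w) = w^3 - 15*w^2 + 48*w - 40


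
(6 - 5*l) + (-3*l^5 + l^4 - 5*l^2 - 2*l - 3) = -3*l^5 + l^4 - 5*l^2 - 7*l + 3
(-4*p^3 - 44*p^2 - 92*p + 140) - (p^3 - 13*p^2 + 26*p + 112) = -5*p^3 - 31*p^2 - 118*p + 28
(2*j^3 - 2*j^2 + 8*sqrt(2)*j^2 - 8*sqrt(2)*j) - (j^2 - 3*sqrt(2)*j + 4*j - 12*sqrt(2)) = 2*j^3 - 3*j^2 + 8*sqrt(2)*j^2 - 5*sqrt(2)*j - 4*j + 12*sqrt(2)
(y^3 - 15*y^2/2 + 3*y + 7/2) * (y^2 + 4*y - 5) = y^5 - 7*y^4/2 - 32*y^3 + 53*y^2 - y - 35/2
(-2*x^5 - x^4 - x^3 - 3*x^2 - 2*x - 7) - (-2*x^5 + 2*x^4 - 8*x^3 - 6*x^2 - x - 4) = -3*x^4 + 7*x^3 + 3*x^2 - x - 3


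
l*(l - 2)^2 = l^3 - 4*l^2 + 4*l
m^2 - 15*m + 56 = (m - 8)*(m - 7)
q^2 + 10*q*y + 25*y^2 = (q + 5*y)^2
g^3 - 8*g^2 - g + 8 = (g - 8)*(g - 1)*(g + 1)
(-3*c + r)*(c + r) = -3*c^2 - 2*c*r + r^2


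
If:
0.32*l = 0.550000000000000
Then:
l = 1.72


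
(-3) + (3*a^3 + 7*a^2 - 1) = 3*a^3 + 7*a^2 - 4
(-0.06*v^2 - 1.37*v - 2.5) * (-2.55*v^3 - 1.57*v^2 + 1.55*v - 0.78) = 0.153*v^5 + 3.5877*v^4 + 8.4329*v^3 + 1.8483*v^2 - 2.8064*v + 1.95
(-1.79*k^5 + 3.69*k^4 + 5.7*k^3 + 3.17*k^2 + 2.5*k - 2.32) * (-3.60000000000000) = 6.444*k^5 - 13.284*k^4 - 20.52*k^3 - 11.412*k^2 - 9.0*k + 8.352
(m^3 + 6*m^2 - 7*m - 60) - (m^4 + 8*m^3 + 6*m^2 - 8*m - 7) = -m^4 - 7*m^3 + m - 53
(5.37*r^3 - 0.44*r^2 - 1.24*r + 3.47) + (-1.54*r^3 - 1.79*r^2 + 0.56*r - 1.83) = 3.83*r^3 - 2.23*r^2 - 0.68*r + 1.64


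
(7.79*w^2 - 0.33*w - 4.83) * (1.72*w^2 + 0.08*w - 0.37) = 13.3988*w^4 + 0.0556*w^3 - 11.2163*w^2 - 0.2643*w + 1.7871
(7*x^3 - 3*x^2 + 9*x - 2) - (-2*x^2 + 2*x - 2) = 7*x^3 - x^2 + 7*x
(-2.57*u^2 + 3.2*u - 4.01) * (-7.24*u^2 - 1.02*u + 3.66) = 18.6068*u^4 - 20.5466*u^3 + 16.3622*u^2 + 15.8022*u - 14.6766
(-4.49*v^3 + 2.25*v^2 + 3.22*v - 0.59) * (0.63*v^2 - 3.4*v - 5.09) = -2.8287*v^5 + 16.6835*v^4 + 17.2327*v^3 - 22.7722*v^2 - 14.3838*v + 3.0031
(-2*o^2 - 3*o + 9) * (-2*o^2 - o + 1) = 4*o^4 + 8*o^3 - 17*o^2 - 12*o + 9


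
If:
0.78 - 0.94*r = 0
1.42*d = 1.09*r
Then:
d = 0.64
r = 0.83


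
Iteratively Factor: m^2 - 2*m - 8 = (m - 4)*(m + 2)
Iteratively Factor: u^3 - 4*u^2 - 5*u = (u)*(u^2 - 4*u - 5) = u*(u + 1)*(u - 5)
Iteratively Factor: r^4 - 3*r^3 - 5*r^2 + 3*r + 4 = (r - 4)*(r^3 + r^2 - r - 1) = (r - 4)*(r - 1)*(r^2 + 2*r + 1) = (r - 4)*(r - 1)*(r + 1)*(r + 1)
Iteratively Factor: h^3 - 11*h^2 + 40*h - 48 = (h - 4)*(h^2 - 7*h + 12) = (h - 4)*(h - 3)*(h - 4)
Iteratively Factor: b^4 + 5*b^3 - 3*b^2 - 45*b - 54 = (b - 3)*(b^3 + 8*b^2 + 21*b + 18) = (b - 3)*(b + 3)*(b^2 + 5*b + 6) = (b - 3)*(b + 2)*(b + 3)*(b + 3)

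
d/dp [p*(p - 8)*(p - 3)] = 3*p^2 - 22*p + 24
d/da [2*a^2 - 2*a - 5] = 4*a - 2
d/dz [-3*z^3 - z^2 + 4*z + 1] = -9*z^2 - 2*z + 4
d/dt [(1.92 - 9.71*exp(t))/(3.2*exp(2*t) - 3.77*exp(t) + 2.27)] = (31.072*exp(2*t) - 12.288*exp(t) - 14.8033)*exp(t)/(10.24*exp(4*t) - 24.128*exp(3*t) + 28.7409*exp(2*t) - 17.1158*exp(t) + 5.1529)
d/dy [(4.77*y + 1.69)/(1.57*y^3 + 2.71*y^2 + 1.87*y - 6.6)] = (7.4889*y^3 + 12.9267*y^2 + 8.9199*y - (4.77*y + 1.69)*(4.71*y^2 + 5.42*y + 1.87) - 31.482)/(1.57*y^3 + 2.71*y^2 + 1.87*y - 6.6)^2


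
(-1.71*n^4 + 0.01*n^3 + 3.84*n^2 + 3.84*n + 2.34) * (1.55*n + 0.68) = -2.6505*n^5 - 1.1473*n^4 + 5.9588*n^3 + 8.5632*n^2 + 6.2382*n + 1.5912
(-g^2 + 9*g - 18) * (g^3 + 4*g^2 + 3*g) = -g^5 + 5*g^4 + 15*g^3 - 45*g^2 - 54*g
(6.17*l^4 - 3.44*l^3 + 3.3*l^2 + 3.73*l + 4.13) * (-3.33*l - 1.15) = -20.5461*l^5 + 4.3597*l^4 - 7.033*l^3 - 16.2159*l^2 - 18.0424*l - 4.7495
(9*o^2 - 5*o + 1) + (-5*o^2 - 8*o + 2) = 4*o^2 - 13*o + 3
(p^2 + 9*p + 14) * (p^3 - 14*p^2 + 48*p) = p^5 - 5*p^4 - 64*p^3 + 236*p^2 + 672*p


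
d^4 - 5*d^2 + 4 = (d - 2)*(d - 1)*(d + 1)*(d + 2)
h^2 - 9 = (h - 3)*(h + 3)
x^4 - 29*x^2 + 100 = (x - 5)*(x - 2)*(x + 2)*(x + 5)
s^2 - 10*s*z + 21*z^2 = (s - 7*z)*(s - 3*z)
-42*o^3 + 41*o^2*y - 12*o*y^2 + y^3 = (-7*o + y)*(-3*o + y)*(-2*o + y)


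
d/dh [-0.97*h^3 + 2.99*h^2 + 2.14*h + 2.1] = -2.91*h^2 + 5.98*h + 2.14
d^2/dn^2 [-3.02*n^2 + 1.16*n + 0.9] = -6.04000000000000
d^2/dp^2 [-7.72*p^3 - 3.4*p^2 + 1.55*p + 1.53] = -46.32*p - 6.8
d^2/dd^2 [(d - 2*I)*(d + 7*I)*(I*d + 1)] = 6*I*d - 8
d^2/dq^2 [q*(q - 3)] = 2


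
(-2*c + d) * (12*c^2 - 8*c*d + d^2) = -24*c^3 + 28*c^2*d - 10*c*d^2 + d^3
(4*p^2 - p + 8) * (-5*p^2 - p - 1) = -20*p^4 + p^3 - 43*p^2 - 7*p - 8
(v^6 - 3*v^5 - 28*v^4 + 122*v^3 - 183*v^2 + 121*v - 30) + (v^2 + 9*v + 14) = v^6 - 3*v^5 - 28*v^4 + 122*v^3 - 182*v^2 + 130*v - 16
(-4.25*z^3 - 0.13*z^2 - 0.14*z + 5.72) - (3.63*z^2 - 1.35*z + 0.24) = -4.25*z^3 - 3.76*z^2 + 1.21*z + 5.48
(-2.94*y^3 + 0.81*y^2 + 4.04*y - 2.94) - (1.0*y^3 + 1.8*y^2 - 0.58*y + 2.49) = -3.94*y^3 - 0.99*y^2 + 4.62*y - 5.43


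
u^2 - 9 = (u - 3)*(u + 3)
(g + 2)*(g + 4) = g^2 + 6*g + 8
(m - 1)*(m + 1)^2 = m^3 + m^2 - m - 1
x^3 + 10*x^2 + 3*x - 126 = (x - 3)*(x + 6)*(x + 7)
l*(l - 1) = l^2 - l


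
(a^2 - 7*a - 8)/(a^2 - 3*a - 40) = (a + 1)/(a + 5)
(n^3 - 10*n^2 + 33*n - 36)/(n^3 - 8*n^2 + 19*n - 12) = (n - 3)/(n - 1)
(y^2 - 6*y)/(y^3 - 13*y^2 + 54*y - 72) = y/(y^2 - 7*y + 12)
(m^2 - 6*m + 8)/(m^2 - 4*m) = (m - 2)/m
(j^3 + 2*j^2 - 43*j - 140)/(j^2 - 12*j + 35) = (j^2 + 9*j + 20)/(j - 5)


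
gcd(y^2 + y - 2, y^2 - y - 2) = 1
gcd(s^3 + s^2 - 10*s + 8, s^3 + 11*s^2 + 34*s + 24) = s + 4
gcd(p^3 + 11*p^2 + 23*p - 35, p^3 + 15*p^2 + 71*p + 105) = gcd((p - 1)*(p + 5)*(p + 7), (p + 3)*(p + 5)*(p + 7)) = p^2 + 12*p + 35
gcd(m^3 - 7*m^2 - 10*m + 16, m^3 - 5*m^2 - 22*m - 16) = m^2 - 6*m - 16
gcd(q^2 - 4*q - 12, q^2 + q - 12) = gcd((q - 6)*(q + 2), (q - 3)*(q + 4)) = 1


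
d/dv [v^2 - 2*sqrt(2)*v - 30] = 2*v - 2*sqrt(2)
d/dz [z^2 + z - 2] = 2*z + 1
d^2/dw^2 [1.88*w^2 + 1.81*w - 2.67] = 3.76000000000000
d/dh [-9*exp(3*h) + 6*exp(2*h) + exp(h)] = (-27*exp(2*h) + 12*exp(h) + 1)*exp(h)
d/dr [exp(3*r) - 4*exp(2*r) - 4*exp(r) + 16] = (3*exp(2*r) - 8*exp(r) - 4)*exp(r)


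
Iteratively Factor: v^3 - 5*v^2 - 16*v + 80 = (v - 4)*(v^2 - v - 20) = (v - 5)*(v - 4)*(v + 4)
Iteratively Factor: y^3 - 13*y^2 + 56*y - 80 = (y - 5)*(y^2 - 8*y + 16) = (y - 5)*(y - 4)*(y - 4)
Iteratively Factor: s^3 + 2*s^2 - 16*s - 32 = (s + 2)*(s^2 - 16) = (s + 2)*(s + 4)*(s - 4)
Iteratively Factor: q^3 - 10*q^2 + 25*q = (q - 5)*(q^2 - 5*q) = (q - 5)^2*(q)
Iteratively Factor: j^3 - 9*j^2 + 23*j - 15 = (j - 1)*(j^2 - 8*j + 15) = (j - 3)*(j - 1)*(j - 5)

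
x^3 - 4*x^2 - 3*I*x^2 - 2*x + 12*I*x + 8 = (x - 4)*(x - 2*I)*(x - I)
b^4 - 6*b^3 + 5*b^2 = b^2*(b - 5)*(b - 1)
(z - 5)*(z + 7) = z^2 + 2*z - 35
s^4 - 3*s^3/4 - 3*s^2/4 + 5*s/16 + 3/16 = (s - 1)*(s - 3/4)*(s + 1/2)^2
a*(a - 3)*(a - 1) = a^3 - 4*a^2 + 3*a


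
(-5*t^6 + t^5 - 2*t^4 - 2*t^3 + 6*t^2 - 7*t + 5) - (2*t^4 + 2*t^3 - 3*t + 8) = -5*t^6 + t^5 - 4*t^4 - 4*t^3 + 6*t^2 - 4*t - 3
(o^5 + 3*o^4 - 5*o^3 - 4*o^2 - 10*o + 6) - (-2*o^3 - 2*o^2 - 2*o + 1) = o^5 + 3*o^4 - 3*o^3 - 2*o^2 - 8*o + 5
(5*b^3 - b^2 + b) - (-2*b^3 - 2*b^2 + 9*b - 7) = 7*b^3 + b^2 - 8*b + 7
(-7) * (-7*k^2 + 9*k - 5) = 49*k^2 - 63*k + 35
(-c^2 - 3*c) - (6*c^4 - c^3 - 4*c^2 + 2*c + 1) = -6*c^4 + c^3 + 3*c^2 - 5*c - 1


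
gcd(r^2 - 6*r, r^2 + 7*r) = r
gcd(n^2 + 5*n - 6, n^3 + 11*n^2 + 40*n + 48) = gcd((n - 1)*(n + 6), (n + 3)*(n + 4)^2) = 1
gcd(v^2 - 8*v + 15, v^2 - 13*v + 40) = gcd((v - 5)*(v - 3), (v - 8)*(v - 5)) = v - 5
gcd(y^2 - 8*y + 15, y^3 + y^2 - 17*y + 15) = y - 3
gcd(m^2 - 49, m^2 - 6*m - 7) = m - 7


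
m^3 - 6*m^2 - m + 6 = (m - 6)*(m - 1)*(m + 1)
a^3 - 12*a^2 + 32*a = a*(a - 8)*(a - 4)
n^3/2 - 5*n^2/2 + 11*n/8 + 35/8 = (n/2 + 1/2)*(n - 7/2)*(n - 5/2)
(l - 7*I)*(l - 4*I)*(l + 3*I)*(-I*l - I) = -I*l^4 - 8*l^3 - I*l^3 - 8*l^2 - 5*I*l^2 - 84*l - 5*I*l - 84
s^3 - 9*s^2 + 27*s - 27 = (s - 3)^3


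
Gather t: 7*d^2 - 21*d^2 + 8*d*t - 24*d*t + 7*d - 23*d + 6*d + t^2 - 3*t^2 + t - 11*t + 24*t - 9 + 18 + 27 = -14*d^2 - 10*d - 2*t^2 + t*(14 - 16*d) + 36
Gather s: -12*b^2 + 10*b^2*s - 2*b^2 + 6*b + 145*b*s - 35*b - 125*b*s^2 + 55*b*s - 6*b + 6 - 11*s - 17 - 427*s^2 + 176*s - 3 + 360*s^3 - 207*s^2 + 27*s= -14*b^2 - 35*b + 360*s^3 + s^2*(-125*b - 634) + s*(10*b^2 + 200*b + 192) - 14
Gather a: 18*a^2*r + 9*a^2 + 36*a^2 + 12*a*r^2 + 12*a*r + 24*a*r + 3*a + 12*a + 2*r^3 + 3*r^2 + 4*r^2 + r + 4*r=a^2*(18*r + 45) + a*(12*r^2 + 36*r + 15) + 2*r^3 + 7*r^2 + 5*r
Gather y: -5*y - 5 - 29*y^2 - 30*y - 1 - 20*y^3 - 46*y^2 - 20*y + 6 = -20*y^3 - 75*y^2 - 55*y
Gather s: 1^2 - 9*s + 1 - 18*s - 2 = -27*s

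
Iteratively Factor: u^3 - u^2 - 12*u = (u - 4)*(u^2 + 3*u) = u*(u - 4)*(u + 3)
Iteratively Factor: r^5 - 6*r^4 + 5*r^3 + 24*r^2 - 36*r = (r - 2)*(r^4 - 4*r^3 - 3*r^2 + 18*r) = (r - 2)*(r + 2)*(r^3 - 6*r^2 + 9*r) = (r - 3)*(r - 2)*(r + 2)*(r^2 - 3*r) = r*(r - 3)*(r - 2)*(r + 2)*(r - 3)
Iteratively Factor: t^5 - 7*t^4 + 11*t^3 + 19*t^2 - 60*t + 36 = (t - 3)*(t^4 - 4*t^3 - t^2 + 16*t - 12) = (t - 3)*(t - 1)*(t^3 - 3*t^2 - 4*t + 12) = (t - 3)*(t - 1)*(t + 2)*(t^2 - 5*t + 6) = (t - 3)*(t - 2)*(t - 1)*(t + 2)*(t - 3)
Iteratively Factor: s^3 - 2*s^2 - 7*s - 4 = (s + 1)*(s^2 - 3*s - 4) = (s - 4)*(s + 1)*(s + 1)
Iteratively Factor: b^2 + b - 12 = (b - 3)*(b + 4)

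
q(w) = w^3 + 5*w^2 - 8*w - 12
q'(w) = 3*w^2 + 10*w - 8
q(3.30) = 51.99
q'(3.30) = 57.67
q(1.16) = -12.99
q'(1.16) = 7.64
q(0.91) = -14.39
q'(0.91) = 3.58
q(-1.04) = 0.60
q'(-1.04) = -15.16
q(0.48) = -14.58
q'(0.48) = -2.51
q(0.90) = -14.42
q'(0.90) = 3.43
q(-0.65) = -4.96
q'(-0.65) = -13.23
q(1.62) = -7.59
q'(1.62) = 16.07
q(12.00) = 2340.00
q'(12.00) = 544.00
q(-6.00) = 0.00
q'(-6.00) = 40.00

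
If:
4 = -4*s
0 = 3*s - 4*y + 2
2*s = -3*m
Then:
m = 2/3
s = -1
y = -1/4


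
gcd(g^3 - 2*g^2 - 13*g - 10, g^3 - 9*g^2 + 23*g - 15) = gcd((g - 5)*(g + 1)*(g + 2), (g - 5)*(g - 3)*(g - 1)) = g - 5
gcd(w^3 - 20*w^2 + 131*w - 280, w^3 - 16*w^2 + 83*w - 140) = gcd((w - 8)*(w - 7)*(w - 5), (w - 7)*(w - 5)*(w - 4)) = w^2 - 12*w + 35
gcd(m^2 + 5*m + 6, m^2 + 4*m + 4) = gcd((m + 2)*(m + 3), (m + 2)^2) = m + 2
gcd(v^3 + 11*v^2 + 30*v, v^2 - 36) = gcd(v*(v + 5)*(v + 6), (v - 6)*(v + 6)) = v + 6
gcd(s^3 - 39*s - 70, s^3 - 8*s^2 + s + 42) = s^2 - 5*s - 14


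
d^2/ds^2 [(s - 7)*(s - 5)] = 2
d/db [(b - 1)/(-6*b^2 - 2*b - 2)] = (-3*b^2 - b + (b - 1)*(6*b + 1) - 1)/(2*(3*b^2 + b + 1)^2)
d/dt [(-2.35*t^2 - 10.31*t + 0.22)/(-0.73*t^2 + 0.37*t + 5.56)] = (-8.3958*t^2 - 25.8108*t - 57.405)/(0.5329*t^4 - 0.5402*t^3 - 7.9807*t^2 + 4.1144*t + 30.9136)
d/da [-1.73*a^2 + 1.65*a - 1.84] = 1.65 - 3.46*a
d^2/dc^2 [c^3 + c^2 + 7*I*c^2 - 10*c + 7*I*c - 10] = 6*c + 2 + 14*I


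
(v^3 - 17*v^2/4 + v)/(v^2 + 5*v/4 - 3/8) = 2*v*(v - 4)/(2*v + 3)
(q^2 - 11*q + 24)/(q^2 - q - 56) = (q - 3)/(q + 7)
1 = 1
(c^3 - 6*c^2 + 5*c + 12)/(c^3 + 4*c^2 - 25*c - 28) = (c - 3)/(c + 7)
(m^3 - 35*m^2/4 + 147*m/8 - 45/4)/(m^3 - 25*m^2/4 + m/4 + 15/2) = (m - 3/2)/(m + 1)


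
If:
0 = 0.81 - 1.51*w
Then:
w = 0.54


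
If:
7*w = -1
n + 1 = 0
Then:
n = -1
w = -1/7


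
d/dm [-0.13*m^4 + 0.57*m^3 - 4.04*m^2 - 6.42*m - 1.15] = -0.52*m^3 + 1.71*m^2 - 8.08*m - 6.42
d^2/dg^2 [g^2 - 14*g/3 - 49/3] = 2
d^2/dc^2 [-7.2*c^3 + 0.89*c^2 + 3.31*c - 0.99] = 1.78 - 43.2*c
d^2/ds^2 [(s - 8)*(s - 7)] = 2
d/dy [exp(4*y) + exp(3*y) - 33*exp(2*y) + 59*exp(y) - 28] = (4*exp(3*y) + 3*exp(2*y) - 66*exp(y) + 59)*exp(y)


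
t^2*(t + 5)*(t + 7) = t^4 + 12*t^3 + 35*t^2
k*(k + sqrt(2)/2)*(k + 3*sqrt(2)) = k^3 + 7*sqrt(2)*k^2/2 + 3*k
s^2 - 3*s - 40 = (s - 8)*(s + 5)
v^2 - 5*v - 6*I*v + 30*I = (v - 5)*(v - 6*I)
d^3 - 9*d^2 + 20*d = d*(d - 5)*(d - 4)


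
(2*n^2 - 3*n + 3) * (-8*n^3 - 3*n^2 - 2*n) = -16*n^5 + 18*n^4 - 19*n^3 - 3*n^2 - 6*n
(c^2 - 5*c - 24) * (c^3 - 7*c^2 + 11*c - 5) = c^5 - 12*c^4 + 22*c^3 + 108*c^2 - 239*c + 120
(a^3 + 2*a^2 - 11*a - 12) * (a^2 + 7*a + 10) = a^5 + 9*a^4 + 13*a^3 - 69*a^2 - 194*a - 120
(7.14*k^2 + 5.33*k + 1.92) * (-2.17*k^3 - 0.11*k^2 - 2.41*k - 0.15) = -15.4938*k^5 - 12.3515*k^4 - 21.9601*k^3 - 14.1275*k^2 - 5.4267*k - 0.288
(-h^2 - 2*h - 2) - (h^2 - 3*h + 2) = -2*h^2 + h - 4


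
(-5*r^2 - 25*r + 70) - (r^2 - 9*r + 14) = -6*r^2 - 16*r + 56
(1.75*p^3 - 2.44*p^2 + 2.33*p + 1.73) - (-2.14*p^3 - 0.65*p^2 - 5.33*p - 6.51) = 3.89*p^3 - 1.79*p^2 + 7.66*p + 8.24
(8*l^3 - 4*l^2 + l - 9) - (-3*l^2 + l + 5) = 8*l^3 - l^2 - 14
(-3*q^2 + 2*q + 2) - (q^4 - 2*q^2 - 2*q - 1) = -q^4 - q^2 + 4*q + 3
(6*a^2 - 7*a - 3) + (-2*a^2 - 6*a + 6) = 4*a^2 - 13*a + 3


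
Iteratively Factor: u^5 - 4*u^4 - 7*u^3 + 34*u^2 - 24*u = (u - 1)*(u^4 - 3*u^3 - 10*u^2 + 24*u) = (u - 1)*(u + 3)*(u^3 - 6*u^2 + 8*u) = (u - 2)*(u - 1)*(u + 3)*(u^2 - 4*u) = (u - 4)*(u - 2)*(u - 1)*(u + 3)*(u)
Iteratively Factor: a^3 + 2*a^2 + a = (a + 1)*(a^2 + a) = (a + 1)^2*(a)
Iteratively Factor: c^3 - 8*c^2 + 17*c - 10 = (c - 5)*(c^2 - 3*c + 2) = (c - 5)*(c - 2)*(c - 1)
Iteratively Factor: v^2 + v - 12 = (v + 4)*(v - 3)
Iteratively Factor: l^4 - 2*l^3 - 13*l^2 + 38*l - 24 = (l - 3)*(l^3 + l^2 - 10*l + 8) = (l - 3)*(l + 4)*(l^2 - 3*l + 2) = (l - 3)*(l - 2)*(l + 4)*(l - 1)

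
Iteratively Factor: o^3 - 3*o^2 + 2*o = (o - 2)*(o^2 - o) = o*(o - 2)*(o - 1)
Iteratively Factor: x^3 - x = (x + 1)*(x^2 - x) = x*(x + 1)*(x - 1)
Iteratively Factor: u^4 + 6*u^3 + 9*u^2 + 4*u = (u + 1)*(u^3 + 5*u^2 + 4*u) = u*(u + 1)*(u^2 + 5*u + 4) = u*(u + 1)*(u + 4)*(u + 1)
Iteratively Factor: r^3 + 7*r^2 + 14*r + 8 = (r + 1)*(r^2 + 6*r + 8) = (r + 1)*(r + 2)*(r + 4)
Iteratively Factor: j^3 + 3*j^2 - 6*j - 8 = (j + 4)*(j^2 - j - 2) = (j + 1)*(j + 4)*(j - 2)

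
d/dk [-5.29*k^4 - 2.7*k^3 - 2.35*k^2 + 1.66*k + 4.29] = -21.16*k^3 - 8.1*k^2 - 4.7*k + 1.66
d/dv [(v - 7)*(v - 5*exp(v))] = v - (v - 7)*(5*exp(v) - 1) - 5*exp(v)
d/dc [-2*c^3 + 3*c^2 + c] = -6*c^2 + 6*c + 1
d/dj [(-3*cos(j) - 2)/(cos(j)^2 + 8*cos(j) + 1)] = (3*sin(j)^2 - 4*cos(j) - 16)*sin(j)/(cos(j)^2 + 8*cos(j) + 1)^2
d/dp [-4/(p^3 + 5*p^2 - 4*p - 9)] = 4*(3*p^2 + 10*p - 4)/(p^3 + 5*p^2 - 4*p - 9)^2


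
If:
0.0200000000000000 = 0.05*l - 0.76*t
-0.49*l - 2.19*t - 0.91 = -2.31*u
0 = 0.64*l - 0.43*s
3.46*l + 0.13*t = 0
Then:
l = 0.00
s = 0.00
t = -0.03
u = 0.37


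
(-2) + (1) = -1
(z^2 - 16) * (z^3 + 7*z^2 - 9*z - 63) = z^5 + 7*z^4 - 25*z^3 - 175*z^2 + 144*z + 1008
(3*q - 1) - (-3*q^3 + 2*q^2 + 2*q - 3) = 3*q^3 - 2*q^2 + q + 2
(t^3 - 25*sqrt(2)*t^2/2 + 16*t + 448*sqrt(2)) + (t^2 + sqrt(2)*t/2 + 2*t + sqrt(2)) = t^3 - 25*sqrt(2)*t^2/2 + t^2 + sqrt(2)*t/2 + 18*t + 449*sqrt(2)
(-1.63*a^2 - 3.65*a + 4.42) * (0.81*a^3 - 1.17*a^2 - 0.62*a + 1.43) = -1.3203*a^5 - 1.0494*a^4 + 8.8613*a^3 - 5.2393*a^2 - 7.9599*a + 6.3206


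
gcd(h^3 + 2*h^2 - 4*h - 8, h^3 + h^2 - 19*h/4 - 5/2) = h - 2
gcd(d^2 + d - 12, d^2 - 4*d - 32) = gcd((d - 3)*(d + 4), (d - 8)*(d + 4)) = d + 4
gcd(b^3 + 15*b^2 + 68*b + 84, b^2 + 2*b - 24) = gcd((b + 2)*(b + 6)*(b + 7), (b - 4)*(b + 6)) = b + 6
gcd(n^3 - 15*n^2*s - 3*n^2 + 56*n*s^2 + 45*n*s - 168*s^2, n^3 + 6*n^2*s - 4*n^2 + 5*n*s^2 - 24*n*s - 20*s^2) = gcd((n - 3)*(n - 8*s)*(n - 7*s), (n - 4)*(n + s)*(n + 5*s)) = 1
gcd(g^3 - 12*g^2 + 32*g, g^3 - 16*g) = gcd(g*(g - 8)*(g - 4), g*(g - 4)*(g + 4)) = g^2 - 4*g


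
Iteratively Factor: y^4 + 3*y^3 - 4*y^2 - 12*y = (y + 3)*(y^3 - 4*y) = (y - 2)*(y + 3)*(y^2 + 2*y) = y*(y - 2)*(y + 3)*(y + 2)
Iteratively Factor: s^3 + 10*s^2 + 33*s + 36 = (s + 3)*(s^2 + 7*s + 12) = (s + 3)^2*(s + 4)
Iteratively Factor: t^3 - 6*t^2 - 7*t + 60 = (t - 5)*(t^2 - t - 12) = (t - 5)*(t + 3)*(t - 4)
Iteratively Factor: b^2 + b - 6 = (b + 3)*(b - 2)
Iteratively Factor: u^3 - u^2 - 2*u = (u - 2)*(u^2 + u) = (u - 2)*(u + 1)*(u)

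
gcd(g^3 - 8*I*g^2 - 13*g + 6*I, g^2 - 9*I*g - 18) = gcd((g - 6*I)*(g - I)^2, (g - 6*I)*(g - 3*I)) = g - 6*I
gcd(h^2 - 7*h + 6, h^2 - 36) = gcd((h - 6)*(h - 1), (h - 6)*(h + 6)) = h - 6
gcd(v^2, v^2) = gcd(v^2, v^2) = v^2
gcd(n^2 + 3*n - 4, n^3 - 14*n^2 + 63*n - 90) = 1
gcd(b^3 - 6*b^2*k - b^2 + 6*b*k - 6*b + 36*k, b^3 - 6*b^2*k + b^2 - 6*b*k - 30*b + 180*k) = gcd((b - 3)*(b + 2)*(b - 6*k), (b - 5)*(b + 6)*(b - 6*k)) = b - 6*k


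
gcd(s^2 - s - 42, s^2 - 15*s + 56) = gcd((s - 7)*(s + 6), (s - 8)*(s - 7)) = s - 7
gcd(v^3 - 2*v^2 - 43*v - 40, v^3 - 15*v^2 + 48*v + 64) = v^2 - 7*v - 8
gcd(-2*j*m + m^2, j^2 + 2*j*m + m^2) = 1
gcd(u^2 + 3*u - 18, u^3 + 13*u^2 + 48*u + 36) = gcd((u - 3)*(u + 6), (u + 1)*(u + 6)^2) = u + 6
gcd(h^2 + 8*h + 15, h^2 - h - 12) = h + 3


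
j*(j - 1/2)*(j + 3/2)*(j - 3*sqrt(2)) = j^4 - 3*sqrt(2)*j^3 + j^3 - 3*sqrt(2)*j^2 - 3*j^2/4 + 9*sqrt(2)*j/4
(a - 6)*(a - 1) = a^2 - 7*a + 6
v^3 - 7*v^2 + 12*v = v*(v - 4)*(v - 3)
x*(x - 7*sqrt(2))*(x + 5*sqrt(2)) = x^3 - 2*sqrt(2)*x^2 - 70*x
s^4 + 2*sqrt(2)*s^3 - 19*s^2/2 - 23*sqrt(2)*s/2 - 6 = (s - 2*sqrt(2))*(s + sqrt(2)/2)^2*(s + 3*sqrt(2))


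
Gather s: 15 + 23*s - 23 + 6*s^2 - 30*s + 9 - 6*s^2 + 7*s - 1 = 0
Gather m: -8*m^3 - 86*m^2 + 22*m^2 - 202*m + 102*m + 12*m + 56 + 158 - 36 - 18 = -8*m^3 - 64*m^2 - 88*m + 160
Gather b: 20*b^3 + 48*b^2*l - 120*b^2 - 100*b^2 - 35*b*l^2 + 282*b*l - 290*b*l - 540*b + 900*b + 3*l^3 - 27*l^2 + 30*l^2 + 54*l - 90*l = 20*b^3 + b^2*(48*l - 220) + b*(-35*l^2 - 8*l + 360) + 3*l^3 + 3*l^2 - 36*l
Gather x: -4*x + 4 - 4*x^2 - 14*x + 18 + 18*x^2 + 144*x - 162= 14*x^2 + 126*x - 140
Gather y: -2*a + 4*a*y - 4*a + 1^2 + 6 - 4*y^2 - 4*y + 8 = -6*a - 4*y^2 + y*(4*a - 4) + 15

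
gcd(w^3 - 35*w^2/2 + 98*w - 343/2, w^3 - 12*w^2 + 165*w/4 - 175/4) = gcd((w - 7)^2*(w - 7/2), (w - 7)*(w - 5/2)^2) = w - 7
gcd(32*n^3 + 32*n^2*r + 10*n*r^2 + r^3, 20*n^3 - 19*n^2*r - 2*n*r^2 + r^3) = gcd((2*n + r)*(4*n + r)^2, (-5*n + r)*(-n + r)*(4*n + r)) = 4*n + r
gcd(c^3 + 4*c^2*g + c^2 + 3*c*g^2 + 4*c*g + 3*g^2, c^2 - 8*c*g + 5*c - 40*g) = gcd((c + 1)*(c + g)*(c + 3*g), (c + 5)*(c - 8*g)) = 1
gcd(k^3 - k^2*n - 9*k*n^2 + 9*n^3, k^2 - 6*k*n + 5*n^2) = k - n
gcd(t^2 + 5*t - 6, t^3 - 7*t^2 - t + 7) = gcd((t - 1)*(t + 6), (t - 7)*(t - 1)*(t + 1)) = t - 1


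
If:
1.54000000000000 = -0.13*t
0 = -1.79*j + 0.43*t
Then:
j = -2.85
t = -11.85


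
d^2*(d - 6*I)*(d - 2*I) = d^4 - 8*I*d^3 - 12*d^2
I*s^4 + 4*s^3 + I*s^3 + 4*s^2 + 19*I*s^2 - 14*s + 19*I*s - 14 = (s - 7*I)*(s + I)*(s + 2*I)*(I*s + I)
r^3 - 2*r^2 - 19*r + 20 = (r - 5)*(r - 1)*(r + 4)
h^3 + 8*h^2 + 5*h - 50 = (h - 2)*(h + 5)^2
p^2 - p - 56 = (p - 8)*(p + 7)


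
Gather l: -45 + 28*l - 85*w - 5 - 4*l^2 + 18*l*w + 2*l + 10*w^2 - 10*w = -4*l^2 + l*(18*w + 30) + 10*w^2 - 95*w - 50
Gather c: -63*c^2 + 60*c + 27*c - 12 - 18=-63*c^2 + 87*c - 30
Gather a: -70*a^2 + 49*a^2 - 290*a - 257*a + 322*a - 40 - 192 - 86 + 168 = -21*a^2 - 225*a - 150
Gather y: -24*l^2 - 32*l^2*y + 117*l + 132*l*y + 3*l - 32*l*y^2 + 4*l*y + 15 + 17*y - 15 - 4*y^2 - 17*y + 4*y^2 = -24*l^2 - 32*l*y^2 + 120*l + y*(-32*l^2 + 136*l)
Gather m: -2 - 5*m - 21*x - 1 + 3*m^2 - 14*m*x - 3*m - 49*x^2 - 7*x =3*m^2 + m*(-14*x - 8) - 49*x^2 - 28*x - 3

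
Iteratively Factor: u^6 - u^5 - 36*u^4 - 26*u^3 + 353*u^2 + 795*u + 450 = (u + 2)*(u^5 - 3*u^4 - 30*u^3 + 34*u^2 + 285*u + 225) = (u + 2)*(u + 3)*(u^4 - 6*u^3 - 12*u^2 + 70*u + 75) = (u - 5)*(u + 2)*(u + 3)*(u^3 - u^2 - 17*u - 15) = (u - 5)*(u + 2)*(u + 3)^2*(u^2 - 4*u - 5) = (u - 5)^2*(u + 2)*(u + 3)^2*(u + 1)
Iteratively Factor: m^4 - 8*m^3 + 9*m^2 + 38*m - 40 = (m - 1)*(m^3 - 7*m^2 + 2*m + 40) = (m - 1)*(m + 2)*(m^2 - 9*m + 20) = (m - 5)*(m - 1)*(m + 2)*(m - 4)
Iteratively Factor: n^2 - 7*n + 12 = (n - 4)*(n - 3)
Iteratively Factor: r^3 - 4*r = (r - 2)*(r^2 + 2*r) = (r - 2)*(r + 2)*(r)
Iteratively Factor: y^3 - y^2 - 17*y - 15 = (y - 5)*(y^2 + 4*y + 3) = (y - 5)*(y + 3)*(y + 1)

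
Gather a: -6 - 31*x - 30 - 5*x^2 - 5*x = -5*x^2 - 36*x - 36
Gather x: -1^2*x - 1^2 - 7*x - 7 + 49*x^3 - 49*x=49*x^3 - 57*x - 8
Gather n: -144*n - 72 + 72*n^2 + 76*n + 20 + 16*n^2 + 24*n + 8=88*n^2 - 44*n - 44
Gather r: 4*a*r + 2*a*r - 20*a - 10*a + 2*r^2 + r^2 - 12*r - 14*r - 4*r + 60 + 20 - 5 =-30*a + 3*r^2 + r*(6*a - 30) + 75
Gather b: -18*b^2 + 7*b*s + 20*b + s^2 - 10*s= -18*b^2 + b*(7*s + 20) + s^2 - 10*s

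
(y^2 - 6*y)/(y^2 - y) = (y - 6)/(y - 1)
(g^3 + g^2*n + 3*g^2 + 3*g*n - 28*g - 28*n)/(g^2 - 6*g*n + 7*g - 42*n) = (g^2 + g*n - 4*g - 4*n)/(g - 6*n)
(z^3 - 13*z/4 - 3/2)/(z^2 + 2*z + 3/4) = z - 2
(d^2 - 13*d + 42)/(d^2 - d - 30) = (d - 7)/(d + 5)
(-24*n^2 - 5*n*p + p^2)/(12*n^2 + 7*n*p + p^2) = (-8*n + p)/(4*n + p)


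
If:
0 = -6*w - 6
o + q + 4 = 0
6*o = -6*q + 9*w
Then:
No Solution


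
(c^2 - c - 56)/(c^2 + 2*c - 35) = (c - 8)/(c - 5)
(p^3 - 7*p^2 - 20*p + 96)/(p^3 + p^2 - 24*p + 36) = (p^2 - 4*p - 32)/(p^2 + 4*p - 12)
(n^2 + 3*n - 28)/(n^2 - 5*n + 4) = (n + 7)/(n - 1)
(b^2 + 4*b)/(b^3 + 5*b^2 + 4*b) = 1/(b + 1)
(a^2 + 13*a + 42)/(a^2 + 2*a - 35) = (a + 6)/(a - 5)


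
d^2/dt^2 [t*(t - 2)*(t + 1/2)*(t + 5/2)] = 12*t^2 + 6*t - 19/2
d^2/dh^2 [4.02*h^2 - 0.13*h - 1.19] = 8.04000000000000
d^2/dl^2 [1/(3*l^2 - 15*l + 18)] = 2*(-l^2 + 5*l + (2*l - 5)^2 - 6)/(3*(l^2 - 5*l + 6)^3)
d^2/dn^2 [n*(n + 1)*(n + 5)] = 6*n + 12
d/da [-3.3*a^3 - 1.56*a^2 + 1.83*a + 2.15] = -9.9*a^2 - 3.12*a + 1.83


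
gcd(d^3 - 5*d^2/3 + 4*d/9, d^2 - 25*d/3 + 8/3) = d - 1/3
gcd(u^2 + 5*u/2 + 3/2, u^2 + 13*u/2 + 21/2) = 1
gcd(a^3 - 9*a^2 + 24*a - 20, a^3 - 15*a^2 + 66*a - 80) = a^2 - 7*a + 10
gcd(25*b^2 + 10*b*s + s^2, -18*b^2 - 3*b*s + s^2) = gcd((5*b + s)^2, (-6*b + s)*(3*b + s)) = 1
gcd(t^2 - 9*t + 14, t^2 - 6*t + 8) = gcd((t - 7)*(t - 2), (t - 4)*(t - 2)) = t - 2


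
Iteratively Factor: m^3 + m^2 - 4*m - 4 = (m + 1)*(m^2 - 4) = (m - 2)*(m + 1)*(m + 2)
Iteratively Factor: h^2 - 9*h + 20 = (h - 5)*(h - 4)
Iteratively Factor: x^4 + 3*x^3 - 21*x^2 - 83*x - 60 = (x + 3)*(x^3 - 21*x - 20) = (x + 3)*(x + 4)*(x^2 - 4*x - 5) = (x - 5)*(x + 3)*(x + 4)*(x + 1)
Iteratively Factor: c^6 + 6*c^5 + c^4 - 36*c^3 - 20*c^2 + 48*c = (c)*(c^5 + 6*c^4 + c^3 - 36*c^2 - 20*c + 48) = c*(c + 3)*(c^4 + 3*c^3 - 8*c^2 - 12*c + 16) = c*(c + 3)*(c + 4)*(c^3 - c^2 - 4*c + 4) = c*(c - 2)*(c + 3)*(c + 4)*(c^2 + c - 2) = c*(c - 2)*(c + 2)*(c + 3)*(c + 4)*(c - 1)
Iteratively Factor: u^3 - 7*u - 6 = (u + 1)*(u^2 - u - 6) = (u - 3)*(u + 1)*(u + 2)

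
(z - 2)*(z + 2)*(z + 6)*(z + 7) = z^4 + 13*z^3 + 38*z^2 - 52*z - 168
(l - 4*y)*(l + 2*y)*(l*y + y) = l^3*y - 2*l^2*y^2 + l^2*y - 8*l*y^3 - 2*l*y^2 - 8*y^3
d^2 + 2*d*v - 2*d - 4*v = (d - 2)*(d + 2*v)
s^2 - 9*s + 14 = (s - 7)*(s - 2)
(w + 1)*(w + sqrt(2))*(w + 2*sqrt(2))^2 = w^4 + w^3 + 5*sqrt(2)*w^3 + 5*sqrt(2)*w^2 + 16*w^2 + 8*sqrt(2)*w + 16*w + 8*sqrt(2)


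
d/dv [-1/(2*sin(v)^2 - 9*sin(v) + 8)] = (4*sin(v) - 9)*cos(v)/(-9*sin(v) - cos(2*v) + 9)^2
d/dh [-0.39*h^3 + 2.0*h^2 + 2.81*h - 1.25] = -1.17*h^2 + 4.0*h + 2.81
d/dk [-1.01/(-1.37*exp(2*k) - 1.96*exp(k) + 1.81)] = (-2.7674*exp(k) - 1.9796)*exp(k)/(1.37*exp(2*k) + 1.96*exp(k) - 1.81)^2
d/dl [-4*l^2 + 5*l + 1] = 5 - 8*l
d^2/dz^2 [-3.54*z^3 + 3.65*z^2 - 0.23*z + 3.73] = 7.3 - 21.24*z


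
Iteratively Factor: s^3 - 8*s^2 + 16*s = (s)*(s^2 - 8*s + 16) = s*(s - 4)*(s - 4)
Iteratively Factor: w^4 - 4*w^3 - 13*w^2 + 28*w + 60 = (w + 2)*(w^3 - 6*w^2 - w + 30) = (w - 5)*(w + 2)*(w^2 - w - 6) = (w - 5)*(w - 3)*(w + 2)*(w + 2)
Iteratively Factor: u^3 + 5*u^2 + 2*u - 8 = (u + 2)*(u^2 + 3*u - 4) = (u + 2)*(u + 4)*(u - 1)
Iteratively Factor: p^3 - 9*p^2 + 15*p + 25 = (p + 1)*(p^2 - 10*p + 25) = (p - 5)*(p + 1)*(p - 5)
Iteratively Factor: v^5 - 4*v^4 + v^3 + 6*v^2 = (v + 1)*(v^4 - 5*v^3 + 6*v^2) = (v - 3)*(v + 1)*(v^3 - 2*v^2) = v*(v - 3)*(v + 1)*(v^2 - 2*v) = v*(v - 3)*(v - 2)*(v + 1)*(v)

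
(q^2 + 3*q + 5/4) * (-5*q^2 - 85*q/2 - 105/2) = -5*q^4 - 115*q^3/2 - 745*q^2/4 - 1685*q/8 - 525/8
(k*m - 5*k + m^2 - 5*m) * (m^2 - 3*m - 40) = k*m^3 - 8*k*m^2 - 25*k*m + 200*k + m^4 - 8*m^3 - 25*m^2 + 200*m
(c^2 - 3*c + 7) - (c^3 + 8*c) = -c^3 + c^2 - 11*c + 7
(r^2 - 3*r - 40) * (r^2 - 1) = r^4 - 3*r^3 - 41*r^2 + 3*r + 40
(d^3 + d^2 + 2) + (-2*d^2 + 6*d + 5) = d^3 - d^2 + 6*d + 7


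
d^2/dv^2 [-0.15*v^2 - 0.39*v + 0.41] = -0.300000000000000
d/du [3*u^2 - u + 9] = 6*u - 1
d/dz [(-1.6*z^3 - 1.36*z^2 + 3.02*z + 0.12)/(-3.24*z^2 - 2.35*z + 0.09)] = (5.184*z^4 + 7.52*z^3 + 12.5488*z^2 + 0.532800000000001*z + 0.5538)/(10.4976*z^4 + 15.228*z^3 + 4.9393*z^2 - 0.423*z + 0.0081)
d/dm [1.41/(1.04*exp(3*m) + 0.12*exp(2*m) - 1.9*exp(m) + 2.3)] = (-4.3992*exp(2*m) - 0.3384*exp(m) + 2.679)*exp(m)/(1.04*exp(3*m) + 0.12*exp(2*m) - 1.9*exp(m) + 2.3)^2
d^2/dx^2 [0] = 0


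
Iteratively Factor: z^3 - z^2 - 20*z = (z + 4)*(z^2 - 5*z) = z*(z + 4)*(z - 5)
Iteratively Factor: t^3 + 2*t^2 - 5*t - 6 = (t - 2)*(t^2 + 4*t + 3) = (t - 2)*(t + 3)*(t + 1)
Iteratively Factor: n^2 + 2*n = (n + 2)*(n)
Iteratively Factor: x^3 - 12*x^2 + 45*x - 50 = (x - 5)*(x^2 - 7*x + 10) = (x - 5)^2*(x - 2)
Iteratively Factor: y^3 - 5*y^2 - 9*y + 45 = (y - 3)*(y^2 - 2*y - 15) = (y - 3)*(y + 3)*(y - 5)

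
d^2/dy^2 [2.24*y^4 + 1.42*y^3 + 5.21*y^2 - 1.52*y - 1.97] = 26.88*y^2 + 8.52*y + 10.42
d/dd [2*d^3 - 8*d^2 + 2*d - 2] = 6*d^2 - 16*d + 2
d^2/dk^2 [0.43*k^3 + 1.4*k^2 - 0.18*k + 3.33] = 2.58*k + 2.8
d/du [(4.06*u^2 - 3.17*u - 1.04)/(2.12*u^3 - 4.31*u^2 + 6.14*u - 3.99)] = (-8.6072*u^4 + 13.4408*u^3 + 17.8801*u^2 - 41.3636*u + 19.0339)/(4.4944*u^6 - 18.2744*u^5 + 44.6097*u^4 - 69.8444*u^3 + 72.0934*u^2 - 48.9972*u + 15.9201)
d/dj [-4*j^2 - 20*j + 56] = -8*j - 20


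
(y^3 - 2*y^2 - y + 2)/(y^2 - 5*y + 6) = (y^2 - 1)/(y - 3)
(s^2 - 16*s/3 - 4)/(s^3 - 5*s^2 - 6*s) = (s + 2/3)/(s*(s + 1))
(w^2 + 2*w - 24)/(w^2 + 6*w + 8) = (w^2 + 2*w - 24)/(w^2 + 6*w + 8)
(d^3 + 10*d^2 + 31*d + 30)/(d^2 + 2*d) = d + 8 + 15/d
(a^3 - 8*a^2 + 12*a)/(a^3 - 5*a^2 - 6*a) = (a - 2)/(a + 1)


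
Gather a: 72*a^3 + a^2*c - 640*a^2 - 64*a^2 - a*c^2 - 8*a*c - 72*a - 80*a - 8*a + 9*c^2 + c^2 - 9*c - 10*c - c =72*a^3 + a^2*(c - 704) + a*(-c^2 - 8*c - 160) + 10*c^2 - 20*c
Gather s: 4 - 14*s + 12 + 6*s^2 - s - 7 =6*s^2 - 15*s + 9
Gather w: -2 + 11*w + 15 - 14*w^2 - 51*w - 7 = -14*w^2 - 40*w + 6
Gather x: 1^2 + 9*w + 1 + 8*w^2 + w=8*w^2 + 10*w + 2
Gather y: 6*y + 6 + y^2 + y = y^2 + 7*y + 6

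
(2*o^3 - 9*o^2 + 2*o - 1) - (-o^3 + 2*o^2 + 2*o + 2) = 3*o^3 - 11*o^2 - 3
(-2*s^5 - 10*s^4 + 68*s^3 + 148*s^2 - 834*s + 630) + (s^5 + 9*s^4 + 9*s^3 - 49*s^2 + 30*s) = -s^5 - s^4 + 77*s^3 + 99*s^2 - 804*s + 630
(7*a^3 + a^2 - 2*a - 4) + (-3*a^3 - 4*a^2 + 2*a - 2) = 4*a^3 - 3*a^2 - 6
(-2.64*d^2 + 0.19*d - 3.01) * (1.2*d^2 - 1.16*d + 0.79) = -3.168*d^4 + 3.2904*d^3 - 5.918*d^2 + 3.6417*d - 2.3779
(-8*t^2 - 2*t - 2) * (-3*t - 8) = 24*t^3 + 70*t^2 + 22*t + 16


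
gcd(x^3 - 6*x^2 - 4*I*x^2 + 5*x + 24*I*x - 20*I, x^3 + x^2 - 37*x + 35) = x^2 - 6*x + 5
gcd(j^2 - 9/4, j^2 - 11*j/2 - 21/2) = j + 3/2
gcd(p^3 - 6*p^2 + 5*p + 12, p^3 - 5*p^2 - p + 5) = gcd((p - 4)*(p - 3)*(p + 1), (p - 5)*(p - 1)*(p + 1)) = p + 1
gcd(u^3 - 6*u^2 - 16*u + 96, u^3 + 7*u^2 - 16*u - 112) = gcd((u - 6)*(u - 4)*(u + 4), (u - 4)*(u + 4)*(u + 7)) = u^2 - 16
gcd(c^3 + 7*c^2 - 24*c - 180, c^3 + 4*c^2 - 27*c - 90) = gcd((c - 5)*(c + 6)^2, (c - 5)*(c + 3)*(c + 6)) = c^2 + c - 30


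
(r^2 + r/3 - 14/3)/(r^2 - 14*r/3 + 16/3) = (3*r + 7)/(3*r - 8)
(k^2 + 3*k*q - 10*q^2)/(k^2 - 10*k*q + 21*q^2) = (k^2 + 3*k*q - 10*q^2)/(k^2 - 10*k*q + 21*q^2)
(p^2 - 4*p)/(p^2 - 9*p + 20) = p/(p - 5)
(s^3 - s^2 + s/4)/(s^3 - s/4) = (2*s - 1)/(2*s + 1)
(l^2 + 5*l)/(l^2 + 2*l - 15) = l/(l - 3)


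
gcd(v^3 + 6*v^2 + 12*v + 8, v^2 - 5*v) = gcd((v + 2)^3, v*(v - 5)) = 1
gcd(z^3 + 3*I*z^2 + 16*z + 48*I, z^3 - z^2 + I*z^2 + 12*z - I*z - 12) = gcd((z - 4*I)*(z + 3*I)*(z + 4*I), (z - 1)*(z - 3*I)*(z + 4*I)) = z + 4*I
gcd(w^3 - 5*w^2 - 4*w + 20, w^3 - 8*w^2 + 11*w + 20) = w - 5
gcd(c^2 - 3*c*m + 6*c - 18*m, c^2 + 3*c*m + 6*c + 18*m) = c + 6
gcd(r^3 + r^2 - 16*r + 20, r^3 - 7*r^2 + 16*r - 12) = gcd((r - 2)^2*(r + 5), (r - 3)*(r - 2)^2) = r^2 - 4*r + 4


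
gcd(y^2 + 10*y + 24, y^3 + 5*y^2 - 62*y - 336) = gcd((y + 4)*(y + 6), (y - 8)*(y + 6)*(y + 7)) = y + 6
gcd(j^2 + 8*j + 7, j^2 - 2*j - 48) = 1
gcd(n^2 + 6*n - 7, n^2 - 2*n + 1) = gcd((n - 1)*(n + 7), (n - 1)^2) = n - 1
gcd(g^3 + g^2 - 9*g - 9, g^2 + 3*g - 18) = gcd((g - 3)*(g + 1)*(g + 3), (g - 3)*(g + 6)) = g - 3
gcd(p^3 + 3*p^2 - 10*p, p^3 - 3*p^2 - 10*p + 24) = p - 2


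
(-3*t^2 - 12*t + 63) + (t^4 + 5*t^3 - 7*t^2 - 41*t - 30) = t^4 + 5*t^3 - 10*t^2 - 53*t + 33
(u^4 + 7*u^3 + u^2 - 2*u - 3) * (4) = 4*u^4 + 28*u^3 + 4*u^2 - 8*u - 12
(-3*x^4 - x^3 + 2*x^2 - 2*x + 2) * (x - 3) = -3*x^5 + 8*x^4 + 5*x^3 - 8*x^2 + 8*x - 6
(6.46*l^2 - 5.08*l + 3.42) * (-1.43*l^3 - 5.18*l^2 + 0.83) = -9.2378*l^5 - 26.1984*l^4 + 21.4238*l^3 - 12.3538*l^2 - 4.2164*l + 2.8386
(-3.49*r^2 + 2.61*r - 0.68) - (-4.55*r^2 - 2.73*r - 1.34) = 1.06*r^2 + 5.34*r + 0.66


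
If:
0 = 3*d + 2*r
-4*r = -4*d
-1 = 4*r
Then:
No Solution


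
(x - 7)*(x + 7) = x^2 - 49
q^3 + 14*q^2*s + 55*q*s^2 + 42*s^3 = (q + s)*(q + 6*s)*(q + 7*s)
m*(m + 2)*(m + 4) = m^3 + 6*m^2 + 8*m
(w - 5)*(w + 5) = w^2 - 25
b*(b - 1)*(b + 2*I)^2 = b^4 - b^3 + 4*I*b^3 - 4*b^2 - 4*I*b^2 + 4*b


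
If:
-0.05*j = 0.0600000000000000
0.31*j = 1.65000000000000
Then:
No Solution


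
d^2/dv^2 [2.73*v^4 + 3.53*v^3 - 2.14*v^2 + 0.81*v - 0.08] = 32.76*v^2 + 21.18*v - 4.28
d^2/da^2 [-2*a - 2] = 0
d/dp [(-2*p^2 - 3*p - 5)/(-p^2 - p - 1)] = (-p^2 - 6*p - 2)/(p^4 + 2*p^3 + 3*p^2 + 2*p + 1)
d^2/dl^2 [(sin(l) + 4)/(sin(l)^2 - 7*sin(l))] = (-sin(l)^2 - 23*sin(l) + 86 - 172/sin(l) - 168/sin(l)^2 + 392/sin(l)^3)/(sin(l) - 7)^3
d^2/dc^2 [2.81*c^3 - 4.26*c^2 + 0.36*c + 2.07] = 16.86*c - 8.52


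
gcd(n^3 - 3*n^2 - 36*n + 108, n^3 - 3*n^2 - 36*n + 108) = n^3 - 3*n^2 - 36*n + 108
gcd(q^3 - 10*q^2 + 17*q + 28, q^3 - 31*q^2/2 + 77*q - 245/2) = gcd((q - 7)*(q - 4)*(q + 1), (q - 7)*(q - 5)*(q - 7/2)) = q - 7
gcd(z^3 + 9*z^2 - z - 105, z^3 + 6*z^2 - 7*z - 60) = z^2 + 2*z - 15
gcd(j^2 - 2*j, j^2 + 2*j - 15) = 1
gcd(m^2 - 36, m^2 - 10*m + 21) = 1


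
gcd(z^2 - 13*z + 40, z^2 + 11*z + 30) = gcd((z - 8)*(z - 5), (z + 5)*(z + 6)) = 1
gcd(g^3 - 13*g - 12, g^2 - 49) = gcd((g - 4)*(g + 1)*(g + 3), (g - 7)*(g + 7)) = 1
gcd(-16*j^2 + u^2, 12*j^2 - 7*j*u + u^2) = -4*j + u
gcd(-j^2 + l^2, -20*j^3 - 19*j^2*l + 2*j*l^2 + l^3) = j + l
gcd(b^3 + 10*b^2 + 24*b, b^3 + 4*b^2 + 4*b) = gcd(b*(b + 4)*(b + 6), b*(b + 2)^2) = b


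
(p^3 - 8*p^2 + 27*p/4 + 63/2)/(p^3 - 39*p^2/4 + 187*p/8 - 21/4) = 2*(2*p + 3)/(4*p - 1)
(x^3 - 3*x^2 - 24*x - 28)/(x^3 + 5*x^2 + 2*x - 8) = (x^2 - 5*x - 14)/(x^2 + 3*x - 4)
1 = 1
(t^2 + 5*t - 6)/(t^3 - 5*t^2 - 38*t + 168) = (t - 1)/(t^2 - 11*t + 28)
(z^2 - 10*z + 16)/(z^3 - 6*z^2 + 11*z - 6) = (z - 8)/(z^2 - 4*z + 3)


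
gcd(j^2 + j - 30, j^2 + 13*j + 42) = j + 6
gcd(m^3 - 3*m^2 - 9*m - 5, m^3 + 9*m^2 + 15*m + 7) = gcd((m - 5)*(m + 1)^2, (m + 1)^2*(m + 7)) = m^2 + 2*m + 1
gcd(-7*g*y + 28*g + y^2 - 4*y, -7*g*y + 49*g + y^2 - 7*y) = -7*g + y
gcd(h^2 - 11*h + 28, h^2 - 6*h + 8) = h - 4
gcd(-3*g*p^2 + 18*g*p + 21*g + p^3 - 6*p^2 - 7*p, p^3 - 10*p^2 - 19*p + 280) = p - 7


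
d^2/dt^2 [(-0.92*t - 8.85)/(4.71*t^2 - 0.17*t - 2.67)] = ((0.92*t + 8.85)*(9.42*t - 0.17)*(18.84*t - 0.34) + (25.9992*t + 83.0542)*(-4.71*t^2 + 0.17*t + 2.67))/(-4.71*t^2 + 0.17*t + 2.67)^3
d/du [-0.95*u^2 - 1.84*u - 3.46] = -1.9*u - 1.84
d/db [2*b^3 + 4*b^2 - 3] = 2*b*(3*b + 4)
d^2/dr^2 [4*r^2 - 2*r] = 8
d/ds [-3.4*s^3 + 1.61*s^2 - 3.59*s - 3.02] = -10.2*s^2 + 3.22*s - 3.59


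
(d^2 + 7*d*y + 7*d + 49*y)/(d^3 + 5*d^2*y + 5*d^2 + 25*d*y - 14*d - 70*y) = (d + 7*y)/(d^2 + 5*d*y - 2*d - 10*y)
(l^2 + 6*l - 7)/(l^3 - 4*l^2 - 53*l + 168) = (l - 1)/(l^2 - 11*l + 24)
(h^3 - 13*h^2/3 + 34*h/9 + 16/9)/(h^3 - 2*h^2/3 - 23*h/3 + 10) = (9*h^2 - 21*h - 8)/(3*(3*h^2 + 4*h - 15))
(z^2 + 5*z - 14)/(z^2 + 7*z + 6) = (z^2 + 5*z - 14)/(z^2 + 7*z + 6)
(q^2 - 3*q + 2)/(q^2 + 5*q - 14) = (q - 1)/(q + 7)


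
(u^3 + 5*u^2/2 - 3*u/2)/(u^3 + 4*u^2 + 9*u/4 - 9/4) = 2*u/(2*u + 3)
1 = 1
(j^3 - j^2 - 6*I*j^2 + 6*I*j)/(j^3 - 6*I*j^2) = (j - 1)/j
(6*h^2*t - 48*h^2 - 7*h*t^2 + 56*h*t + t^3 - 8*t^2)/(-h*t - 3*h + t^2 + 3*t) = (-6*h*t + 48*h + t^2 - 8*t)/(t + 3)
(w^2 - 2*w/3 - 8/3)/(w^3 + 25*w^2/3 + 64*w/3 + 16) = (w - 2)/(w^2 + 7*w + 12)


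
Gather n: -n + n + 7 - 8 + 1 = 0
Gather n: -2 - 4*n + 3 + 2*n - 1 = -2*n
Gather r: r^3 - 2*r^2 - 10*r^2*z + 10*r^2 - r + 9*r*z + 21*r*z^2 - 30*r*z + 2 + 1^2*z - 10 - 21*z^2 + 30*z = r^3 + r^2*(8 - 10*z) + r*(21*z^2 - 21*z - 1) - 21*z^2 + 31*z - 8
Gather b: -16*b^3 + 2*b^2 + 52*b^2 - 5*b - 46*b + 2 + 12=-16*b^3 + 54*b^2 - 51*b + 14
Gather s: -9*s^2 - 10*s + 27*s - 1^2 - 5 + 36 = -9*s^2 + 17*s + 30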